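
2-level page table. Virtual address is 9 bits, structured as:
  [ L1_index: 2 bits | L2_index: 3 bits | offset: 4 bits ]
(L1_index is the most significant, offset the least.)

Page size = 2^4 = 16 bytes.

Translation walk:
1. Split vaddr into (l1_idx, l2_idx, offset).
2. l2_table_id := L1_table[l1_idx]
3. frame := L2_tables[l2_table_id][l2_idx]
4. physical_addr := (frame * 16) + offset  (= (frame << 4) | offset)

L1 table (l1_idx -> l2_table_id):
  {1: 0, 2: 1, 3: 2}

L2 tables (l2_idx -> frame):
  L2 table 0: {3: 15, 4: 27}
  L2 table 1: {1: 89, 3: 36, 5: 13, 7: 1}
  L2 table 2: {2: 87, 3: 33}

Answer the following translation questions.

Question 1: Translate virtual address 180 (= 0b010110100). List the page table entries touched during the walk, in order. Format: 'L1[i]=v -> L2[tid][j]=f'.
Answer: L1[1]=0 -> L2[0][3]=15

Derivation:
vaddr = 180 = 0b010110100
Split: l1_idx=1, l2_idx=3, offset=4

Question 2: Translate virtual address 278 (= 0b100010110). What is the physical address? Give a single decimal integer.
Answer: 1430

Derivation:
vaddr = 278 = 0b100010110
Split: l1_idx=2, l2_idx=1, offset=6
L1[2] = 1
L2[1][1] = 89
paddr = 89 * 16 + 6 = 1430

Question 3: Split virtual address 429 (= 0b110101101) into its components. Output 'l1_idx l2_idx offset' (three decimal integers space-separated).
vaddr = 429 = 0b110101101
  top 2 bits -> l1_idx = 3
  next 3 bits -> l2_idx = 2
  bottom 4 bits -> offset = 13

Answer: 3 2 13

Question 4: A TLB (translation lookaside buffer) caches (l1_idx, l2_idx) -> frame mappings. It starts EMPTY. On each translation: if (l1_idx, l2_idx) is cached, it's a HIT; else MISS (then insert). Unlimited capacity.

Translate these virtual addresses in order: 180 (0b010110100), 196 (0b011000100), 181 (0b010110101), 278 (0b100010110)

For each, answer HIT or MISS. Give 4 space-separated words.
Answer: MISS MISS HIT MISS

Derivation:
vaddr=180: (1,3) not in TLB -> MISS, insert
vaddr=196: (1,4) not in TLB -> MISS, insert
vaddr=181: (1,3) in TLB -> HIT
vaddr=278: (2,1) not in TLB -> MISS, insert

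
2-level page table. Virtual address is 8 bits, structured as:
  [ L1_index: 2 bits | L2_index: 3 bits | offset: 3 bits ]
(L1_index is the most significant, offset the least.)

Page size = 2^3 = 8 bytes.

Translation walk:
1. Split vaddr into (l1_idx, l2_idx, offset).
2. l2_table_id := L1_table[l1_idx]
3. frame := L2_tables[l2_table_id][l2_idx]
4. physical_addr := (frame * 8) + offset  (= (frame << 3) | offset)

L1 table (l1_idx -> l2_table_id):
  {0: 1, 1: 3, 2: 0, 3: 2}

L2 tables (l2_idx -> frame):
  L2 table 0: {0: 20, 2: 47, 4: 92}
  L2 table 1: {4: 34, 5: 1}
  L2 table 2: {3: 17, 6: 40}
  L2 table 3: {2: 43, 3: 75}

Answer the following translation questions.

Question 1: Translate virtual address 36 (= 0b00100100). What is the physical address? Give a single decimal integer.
Answer: 276

Derivation:
vaddr = 36 = 0b00100100
Split: l1_idx=0, l2_idx=4, offset=4
L1[0] = 1
L2[1][4] = 34
paddr = 34 * 8 + 4 = 276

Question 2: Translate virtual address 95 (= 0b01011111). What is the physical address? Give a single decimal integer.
vaddr = 95 = 0b01011111
Split: l1_idx=1, l2_idx=3, offset=7
L1[1] = 3
L2[3][3] = 75
paddr = 75 * 8 + 7 = 607

Answer: 607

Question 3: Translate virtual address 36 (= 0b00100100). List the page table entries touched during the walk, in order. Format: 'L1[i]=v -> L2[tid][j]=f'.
Answer: L1[0]=1 -> L2[1][4]=34

Derivation:
vaddr = 36 = 0b00100100
Split: l1_idx=0, l2_idx=4, offset=4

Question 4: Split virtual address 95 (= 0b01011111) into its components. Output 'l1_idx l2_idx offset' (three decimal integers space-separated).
Answer: 1 3 7

Derivation:
vaddr = 95 = 0b01011111
  top 2 bits -> l1_idx = 1
  next 3 bits -> l2_idx = 3
  bottom 3 bits -> offset = 7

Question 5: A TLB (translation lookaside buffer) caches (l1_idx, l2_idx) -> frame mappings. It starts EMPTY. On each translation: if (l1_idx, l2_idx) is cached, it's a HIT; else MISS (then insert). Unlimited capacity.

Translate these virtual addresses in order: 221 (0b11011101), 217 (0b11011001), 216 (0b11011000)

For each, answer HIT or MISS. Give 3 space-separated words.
Answer: MISS HIT HIT

Derivation:
vaddr=221: (3,3) not in TLB -> MISS, insert
vaddr=217: (3,3) in TLB -> HIT
vaddr=216: (3,3) in TLB -> HIT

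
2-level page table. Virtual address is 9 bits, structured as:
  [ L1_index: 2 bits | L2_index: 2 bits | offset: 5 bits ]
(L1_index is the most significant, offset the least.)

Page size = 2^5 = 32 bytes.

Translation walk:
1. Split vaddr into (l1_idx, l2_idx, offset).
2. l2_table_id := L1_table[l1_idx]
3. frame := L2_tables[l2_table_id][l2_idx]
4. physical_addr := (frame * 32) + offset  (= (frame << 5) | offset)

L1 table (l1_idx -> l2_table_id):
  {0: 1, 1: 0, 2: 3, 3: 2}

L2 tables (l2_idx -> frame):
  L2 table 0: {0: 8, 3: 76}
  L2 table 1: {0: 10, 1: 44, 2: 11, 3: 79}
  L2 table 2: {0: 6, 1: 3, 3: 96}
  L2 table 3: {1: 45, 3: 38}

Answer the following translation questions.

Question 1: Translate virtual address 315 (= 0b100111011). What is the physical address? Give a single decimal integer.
vaddr = 315 = 0b100111011
Split: l1_idx=2, l2_idx=1, offset=27
L1[2] = 3
L2[3][1] = 45
paddr = 45 * 32 + 27 = 1467

Answer: 1467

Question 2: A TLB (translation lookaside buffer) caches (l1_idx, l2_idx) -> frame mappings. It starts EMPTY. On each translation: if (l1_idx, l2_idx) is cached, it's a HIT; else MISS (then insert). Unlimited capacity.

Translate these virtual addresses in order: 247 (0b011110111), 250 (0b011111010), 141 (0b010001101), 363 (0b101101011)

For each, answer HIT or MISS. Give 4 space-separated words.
Answer: MISS HIT MISS MISS

Derivation:
vaddr=247: (1,3) not in TLB -> MISS, insert
vaddr=250: (1,3) in TLB -> HIT
vaddr=141: (1,0) not in TLB -> MISS, insert
vaddr=363: (2,3) not in TLB -> MISS, insert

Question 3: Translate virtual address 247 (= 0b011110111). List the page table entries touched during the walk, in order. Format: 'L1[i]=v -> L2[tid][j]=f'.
Answer: L1[1]=0 -> L2[0][3]=76

Derivation:
vaddr = 247 = 0b011110111
Split: l1_idx=1, l2_idx=3, offset=23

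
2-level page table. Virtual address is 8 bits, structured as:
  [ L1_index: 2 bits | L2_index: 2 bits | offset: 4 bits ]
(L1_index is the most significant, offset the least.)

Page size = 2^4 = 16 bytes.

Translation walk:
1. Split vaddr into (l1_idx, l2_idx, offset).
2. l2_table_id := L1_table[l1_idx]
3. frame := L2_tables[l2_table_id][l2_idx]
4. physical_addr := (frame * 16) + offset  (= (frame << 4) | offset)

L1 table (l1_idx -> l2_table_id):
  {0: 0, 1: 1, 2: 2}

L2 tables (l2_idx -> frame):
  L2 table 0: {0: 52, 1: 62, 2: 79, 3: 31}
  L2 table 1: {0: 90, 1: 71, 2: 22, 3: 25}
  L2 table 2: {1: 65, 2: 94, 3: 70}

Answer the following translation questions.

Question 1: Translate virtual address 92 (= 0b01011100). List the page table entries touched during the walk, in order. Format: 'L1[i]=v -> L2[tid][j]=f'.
Answer: L1[1]=1 -> L2[1][1]=71

Derivation:
vaddr = 92 = 0b01011100
Split: l1_idx=1, l2_idx=1, offset=12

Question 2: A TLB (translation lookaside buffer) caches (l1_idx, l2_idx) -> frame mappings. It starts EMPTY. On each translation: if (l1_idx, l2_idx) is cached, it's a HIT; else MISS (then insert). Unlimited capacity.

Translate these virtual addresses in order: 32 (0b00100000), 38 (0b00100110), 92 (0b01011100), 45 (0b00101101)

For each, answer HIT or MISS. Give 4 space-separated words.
vaddr=32: (0,2) not in TLB -> MISS, insert
vaddr=38: (0,2) in TLB -> HIT
vaddr=92: (1,1) not in TLB -> MISS, insert
vaddr=45: (0,2) in TLB -> HIT

Answer: MISS HIT MISS HIT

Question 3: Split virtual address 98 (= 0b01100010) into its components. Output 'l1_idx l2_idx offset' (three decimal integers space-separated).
vaddr = 98 = 0b01100010
  top 2 bits -> l1_idx = 1
  next 2 bits -> l2_idx = 2
  bottom 4 bits -> offset = 2

Answer: 1 2 2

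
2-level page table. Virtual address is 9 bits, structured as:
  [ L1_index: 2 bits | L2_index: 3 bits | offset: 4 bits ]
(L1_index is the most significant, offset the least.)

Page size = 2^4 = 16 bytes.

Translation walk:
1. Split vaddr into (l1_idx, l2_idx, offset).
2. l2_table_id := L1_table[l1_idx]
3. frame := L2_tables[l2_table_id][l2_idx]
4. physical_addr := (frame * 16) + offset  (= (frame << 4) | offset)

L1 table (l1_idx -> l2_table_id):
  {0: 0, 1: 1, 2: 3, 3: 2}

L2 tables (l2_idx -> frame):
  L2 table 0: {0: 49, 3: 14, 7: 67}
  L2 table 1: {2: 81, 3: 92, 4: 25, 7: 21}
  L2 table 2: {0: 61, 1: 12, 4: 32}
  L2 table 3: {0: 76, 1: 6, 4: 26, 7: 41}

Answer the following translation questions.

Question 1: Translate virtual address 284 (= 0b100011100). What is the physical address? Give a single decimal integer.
Answer: 108

Derivation:
vaddr = 284 = 0b100011100
Split: l1_idx=2, l2_idx=1, offset=12
L1[2] = 3
L2[3][1] = 6
paddr = 6 * 16 + 12 = 108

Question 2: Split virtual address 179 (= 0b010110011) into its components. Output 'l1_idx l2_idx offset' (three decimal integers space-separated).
vaddr = 179 = 0b010110011
  top 2 bits -> l1_idx = 1
  next 3 bits -> l2_idx = 3
  bottom 4 bits -> offset = 3

Answer: 1 3 3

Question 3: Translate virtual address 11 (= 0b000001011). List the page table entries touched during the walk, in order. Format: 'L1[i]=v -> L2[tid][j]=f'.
vaddr = 11 = 0b000001011
Split: l1_idx=0, l2_idx=0, offset=11

Answer: L1[0]=0 -> L2[0][0]=49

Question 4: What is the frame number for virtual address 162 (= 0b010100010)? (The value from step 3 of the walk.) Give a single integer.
Answer: 81

Derivation:
vaddr = 162: l1_idx=1, l2_idx=2
L1[1] = 1; L2[1][2] = 81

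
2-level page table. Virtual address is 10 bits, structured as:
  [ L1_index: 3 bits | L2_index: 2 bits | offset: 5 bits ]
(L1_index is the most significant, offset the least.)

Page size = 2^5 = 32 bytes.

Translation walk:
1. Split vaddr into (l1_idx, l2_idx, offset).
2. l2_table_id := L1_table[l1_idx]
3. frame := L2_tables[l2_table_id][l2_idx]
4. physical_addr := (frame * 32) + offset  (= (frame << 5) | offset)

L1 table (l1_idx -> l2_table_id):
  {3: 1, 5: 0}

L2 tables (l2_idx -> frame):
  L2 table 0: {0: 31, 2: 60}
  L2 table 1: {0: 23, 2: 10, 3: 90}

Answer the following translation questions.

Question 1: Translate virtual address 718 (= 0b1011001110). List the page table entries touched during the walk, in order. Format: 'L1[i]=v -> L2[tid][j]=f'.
vaddr = 718 = 0b1011001110
Split: l1_idx=5, l2_idx=2, offset=14

Answer: L1[5]=0 -> L2[0][2]=60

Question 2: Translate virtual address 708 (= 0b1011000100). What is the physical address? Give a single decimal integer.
vaddr = 708 = 0b1011000100
Split: l1_idx=5, l2_idx=2, offset=4
L1[5] = 0
L2[0][2] = 60
paddr = 60 * 32 + 4 = 1924

Answer: 1924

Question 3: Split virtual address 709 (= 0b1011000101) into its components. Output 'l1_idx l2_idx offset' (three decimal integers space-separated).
vaddr = 709 = 0b1011000101
  top 3 bits -> l1_idx = 5
  next 2 bits -> l2_idx = 2
  bottom 5 bits -> offset = 5

Answer: 5 2 5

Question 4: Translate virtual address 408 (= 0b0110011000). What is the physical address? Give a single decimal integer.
Answer: 760

Derivation:
vaddr = 408 = 0b0110011000
Split: l1_idx=3, l2_idx=0, offset=24
L1[3] = 1
L2[1][0] = 23
paddr = 23 * 32 + 24 = 760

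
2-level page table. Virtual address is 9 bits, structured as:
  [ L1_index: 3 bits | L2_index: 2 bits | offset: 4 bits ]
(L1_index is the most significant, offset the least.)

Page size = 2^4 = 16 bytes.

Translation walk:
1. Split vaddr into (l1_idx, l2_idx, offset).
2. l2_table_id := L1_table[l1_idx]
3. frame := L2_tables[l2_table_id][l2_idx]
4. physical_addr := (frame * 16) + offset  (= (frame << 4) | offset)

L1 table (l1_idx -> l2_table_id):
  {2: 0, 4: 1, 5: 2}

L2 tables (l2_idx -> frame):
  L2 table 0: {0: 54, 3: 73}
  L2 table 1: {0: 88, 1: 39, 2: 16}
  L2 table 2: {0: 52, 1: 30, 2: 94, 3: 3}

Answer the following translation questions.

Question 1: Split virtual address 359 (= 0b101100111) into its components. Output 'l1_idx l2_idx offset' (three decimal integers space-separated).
vaddr = 359 = 0b101100111
  top 3 bits -> l1_idx = 5
  next 2 bits -> l2_idx = 2
  bottom 4 bits -> offset = 7

Answer: 5 2 7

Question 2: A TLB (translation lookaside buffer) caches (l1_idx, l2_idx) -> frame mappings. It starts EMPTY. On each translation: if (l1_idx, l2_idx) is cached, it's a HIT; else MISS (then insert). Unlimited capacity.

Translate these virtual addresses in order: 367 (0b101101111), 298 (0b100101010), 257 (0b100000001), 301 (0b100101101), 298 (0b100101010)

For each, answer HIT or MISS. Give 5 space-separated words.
vaddr=367: (5,2) not in TLB -> MISS, insert
vaddr=298: (4,2) not in TLB -> MISS, insert
vaddr=257: (4,0) not in TLB -> MISS, insert
vaddr=301: (4,2) in TLB -> HIT
vaddr=298: (4,2) in TLB -> HIT

Answer: MISS MISS MISS HIT HIT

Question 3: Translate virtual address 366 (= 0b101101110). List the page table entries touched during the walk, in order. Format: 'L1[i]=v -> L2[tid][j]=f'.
Answer: L1[5]=2 -> L2[2][2]=94

Derivation:
vaddr = 366 = 0b101101110
Split: l1_idx=5, l2_idx=2, offset=14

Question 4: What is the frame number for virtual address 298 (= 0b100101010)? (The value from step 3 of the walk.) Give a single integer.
Answer: 16

Derivation:
vaddr = 298: l1_idx=4, l2_idx=2
L1[4] = 1; L2[1][2] = 16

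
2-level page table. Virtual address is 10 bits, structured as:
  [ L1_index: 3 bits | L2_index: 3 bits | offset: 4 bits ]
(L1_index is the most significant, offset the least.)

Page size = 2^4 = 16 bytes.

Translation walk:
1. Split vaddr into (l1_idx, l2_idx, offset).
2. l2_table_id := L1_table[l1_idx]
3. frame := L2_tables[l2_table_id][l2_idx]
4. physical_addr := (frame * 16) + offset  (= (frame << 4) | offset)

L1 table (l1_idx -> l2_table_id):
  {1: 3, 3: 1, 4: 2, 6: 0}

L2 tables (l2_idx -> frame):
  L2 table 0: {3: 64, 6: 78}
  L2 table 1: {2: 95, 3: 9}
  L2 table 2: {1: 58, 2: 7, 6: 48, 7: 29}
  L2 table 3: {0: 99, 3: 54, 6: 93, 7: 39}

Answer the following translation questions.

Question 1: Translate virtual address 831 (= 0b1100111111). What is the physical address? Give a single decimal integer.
vaddr = 831 = 0b1100111111
Split: l1_idx=6, l2_idx=3, offset=15
L1[6] = 0
L2[0][3] = 64
paddr = 64 * 16 + 15 = 1039

Answer: 1039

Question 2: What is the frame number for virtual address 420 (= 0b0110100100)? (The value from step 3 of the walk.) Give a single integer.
vaddr = 420: l1_idx=3, l2_idx=2
L1[3] = 1; L2[1][2] = 95

Answer: 95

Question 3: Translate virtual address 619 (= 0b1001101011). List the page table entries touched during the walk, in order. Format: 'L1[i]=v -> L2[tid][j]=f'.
vaddr = 619 = 0b1001101011
Split: l1_idx=4, l2_idx=6, offset=11

Answer: L1[4]=2 -> L2[2][6]=48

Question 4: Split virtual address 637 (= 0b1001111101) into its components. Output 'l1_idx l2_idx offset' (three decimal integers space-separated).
Answer: 4 7 13

Derivation:
vaddr = 637 = 0b1001111101
  top 3 bits -> l1_idx = 4
  next 3 bits -> l2_idx = 7
  bottom 4 bits -> offset = 13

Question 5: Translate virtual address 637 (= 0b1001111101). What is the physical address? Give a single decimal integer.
vaddr = 637 = 0b1001111101
Split: l1_idx=4, l2_idx=7, offset=13
L1[4] = 2
L2[2][7] = 29
paddr = 29 * 16 + 13 = 477

Answer: 477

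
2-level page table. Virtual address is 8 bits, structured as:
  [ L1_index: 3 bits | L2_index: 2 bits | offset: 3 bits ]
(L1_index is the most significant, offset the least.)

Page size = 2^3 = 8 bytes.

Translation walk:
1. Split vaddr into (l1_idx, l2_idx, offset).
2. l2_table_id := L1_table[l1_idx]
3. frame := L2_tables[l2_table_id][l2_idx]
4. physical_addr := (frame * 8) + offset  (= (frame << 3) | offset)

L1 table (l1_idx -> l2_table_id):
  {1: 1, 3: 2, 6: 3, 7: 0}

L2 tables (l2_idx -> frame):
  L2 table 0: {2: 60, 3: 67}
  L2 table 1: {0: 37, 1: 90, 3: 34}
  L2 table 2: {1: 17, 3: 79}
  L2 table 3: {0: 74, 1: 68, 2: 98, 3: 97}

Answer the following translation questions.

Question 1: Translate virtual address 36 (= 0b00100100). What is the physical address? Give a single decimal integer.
Answer: 300

Derivation:
vaddr = 36 = 0b00100100
Split: l1_idx=1, l2_idx=0, offset=4
L1[1] = 1
L2[1][0] = 37
paddr = 37 * 8 + 4 = 300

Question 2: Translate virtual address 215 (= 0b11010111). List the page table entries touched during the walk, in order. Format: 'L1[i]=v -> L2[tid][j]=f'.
Answer: L1[6]=3 -> L2[3][2]=98

Derivation:
vaddr = 215 = 0b11010111
Split: l1_idx=6, l2_idx=2, offset=7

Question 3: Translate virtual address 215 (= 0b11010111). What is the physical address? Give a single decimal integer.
Answer: 791

Derivation:
vaddr = 215 = 0b11010111
Split: l1_idx=6, l2_idx=2, offset=7
L1[6] = 3
L2[3][2] = 98
paddr = 98 * 8 + 7 = 791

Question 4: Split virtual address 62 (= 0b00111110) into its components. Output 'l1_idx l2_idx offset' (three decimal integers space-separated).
vaddr = 62 = 0b00111110
  top 3 bits -> l1_idx = 1
  next 2 bits -> l2_idx = 3
  bottom 3 bits -> offset = 6

Answer: 1 3 6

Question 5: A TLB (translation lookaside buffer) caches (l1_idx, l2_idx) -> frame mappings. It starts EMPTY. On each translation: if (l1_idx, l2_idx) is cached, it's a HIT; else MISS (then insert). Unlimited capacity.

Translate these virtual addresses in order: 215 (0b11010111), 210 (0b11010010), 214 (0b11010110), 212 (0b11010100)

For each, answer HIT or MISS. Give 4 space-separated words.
vaddr=215: (6,2) not in TLB -> MISS, insert
vaddr=210: (6,2) in TLB -> HIT
vaddr=214: (6,2) in TLB -> HIT
vaddr=212: (6,2) in TLB -> HIT

Answer: MISS HIT HIT HIT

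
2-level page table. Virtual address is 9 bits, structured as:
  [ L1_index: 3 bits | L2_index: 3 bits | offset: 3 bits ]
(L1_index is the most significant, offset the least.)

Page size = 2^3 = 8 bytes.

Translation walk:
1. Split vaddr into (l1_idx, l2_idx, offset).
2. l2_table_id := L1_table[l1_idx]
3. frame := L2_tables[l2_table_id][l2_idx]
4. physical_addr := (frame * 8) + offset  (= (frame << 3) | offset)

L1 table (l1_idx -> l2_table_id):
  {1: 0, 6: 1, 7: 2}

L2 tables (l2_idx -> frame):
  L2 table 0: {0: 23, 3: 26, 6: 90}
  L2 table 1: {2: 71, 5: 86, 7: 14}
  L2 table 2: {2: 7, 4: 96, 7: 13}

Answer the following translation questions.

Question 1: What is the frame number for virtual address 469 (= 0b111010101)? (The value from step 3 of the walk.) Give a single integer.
Answer: 7

Derivation:
vaddr = 469: l1_idx=7, l2_idx=2
L1[7] = 2; L2[2][2] = 7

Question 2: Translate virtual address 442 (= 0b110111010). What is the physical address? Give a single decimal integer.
Answer: 114

Derivation:
vaddr = 442 = 0b110111010
Split: l1_idx=6, l2_idx=7, offset=2
L1[6] = 1
L2[1][7] = 14
paddr = 14 * 8 + 2 = 114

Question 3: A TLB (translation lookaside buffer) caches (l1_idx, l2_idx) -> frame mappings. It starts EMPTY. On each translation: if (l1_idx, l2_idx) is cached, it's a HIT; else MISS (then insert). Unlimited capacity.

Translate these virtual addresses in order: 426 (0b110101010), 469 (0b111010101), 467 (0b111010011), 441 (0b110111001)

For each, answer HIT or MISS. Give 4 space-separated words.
vaddr=426: (6,5) not in TLB -> MISS, insert
vaddr=469: (7,2) not in TLB -> MISS, insert
vaddr=467: (7,2) in TLB -> HIT
vaddr=441: (6,7) not in TLB -> MISS, insert

Answer: MISS MISS HIT MISS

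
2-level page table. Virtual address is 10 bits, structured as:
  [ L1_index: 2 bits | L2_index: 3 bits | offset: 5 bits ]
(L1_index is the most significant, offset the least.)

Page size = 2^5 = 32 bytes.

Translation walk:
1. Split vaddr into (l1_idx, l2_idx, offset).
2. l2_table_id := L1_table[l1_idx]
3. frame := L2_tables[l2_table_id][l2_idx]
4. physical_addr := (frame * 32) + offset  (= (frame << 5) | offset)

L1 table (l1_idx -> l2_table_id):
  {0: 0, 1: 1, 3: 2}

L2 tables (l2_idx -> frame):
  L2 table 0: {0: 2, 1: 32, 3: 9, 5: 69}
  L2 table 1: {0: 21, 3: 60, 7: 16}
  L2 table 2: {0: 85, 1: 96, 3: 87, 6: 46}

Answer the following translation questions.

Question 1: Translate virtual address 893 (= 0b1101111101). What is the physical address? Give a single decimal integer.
vaddr = 893 = 0b1101111101
Split: l1_idx=3, l2_idx=3, offset=29
L1[3] = 2
L2[2][3] = 87
paddr = 87 * 32 + 29 = 2813

Answer: 2813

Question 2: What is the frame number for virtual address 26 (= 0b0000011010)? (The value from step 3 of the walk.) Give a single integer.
vaddr = 26: l1_idx=0, l2_idx=0
L1[0] = 0; L2[0][0] = 2

Answer: 2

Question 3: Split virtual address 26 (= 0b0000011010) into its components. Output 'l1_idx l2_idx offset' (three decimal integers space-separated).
vaddr = 26 = 0b0000011010
  top 2 bits -> l1_idx = 0
  next 3 bits -> l2_idx = 0
  bottom 5 bits -> offset = 26

Answer: 0 0 26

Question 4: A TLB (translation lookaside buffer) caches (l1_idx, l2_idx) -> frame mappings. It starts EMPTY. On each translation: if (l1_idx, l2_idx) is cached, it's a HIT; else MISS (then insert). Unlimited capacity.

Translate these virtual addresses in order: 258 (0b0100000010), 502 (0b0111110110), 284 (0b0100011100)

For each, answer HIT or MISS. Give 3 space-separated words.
Answer: MISS MISS HIT

Derivation:
vaddr=258: (1,0) not in TLB -> MISS, insert
vaddr=502: (1,7) not in TLB -> MISS, insert
vaddr=284: (1,0) in TLB -> HIT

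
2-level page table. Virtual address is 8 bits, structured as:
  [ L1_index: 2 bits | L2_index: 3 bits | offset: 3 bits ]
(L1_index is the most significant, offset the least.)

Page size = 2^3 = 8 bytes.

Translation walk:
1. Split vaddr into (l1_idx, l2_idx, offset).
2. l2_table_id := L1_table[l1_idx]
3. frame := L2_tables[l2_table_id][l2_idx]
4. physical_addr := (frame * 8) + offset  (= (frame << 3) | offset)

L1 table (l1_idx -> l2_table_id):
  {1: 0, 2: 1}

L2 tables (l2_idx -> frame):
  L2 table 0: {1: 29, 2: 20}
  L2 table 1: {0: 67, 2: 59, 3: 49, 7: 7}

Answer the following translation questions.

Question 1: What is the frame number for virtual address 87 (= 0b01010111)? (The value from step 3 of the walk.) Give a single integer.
Answer: 20

Derivation:
vaddr = 87: l1_idx=1, l2_idx=2
L1[1] = 0; L2[0][2] = 20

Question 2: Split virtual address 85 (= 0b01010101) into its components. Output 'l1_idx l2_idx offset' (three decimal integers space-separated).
vaddr = 85 = 0b01010101
  top 2 bits -> l1_idx = 1
  next 3 bits -> l2_idx = 2
  bottom 3 bits -> offset = 5

Answer: 1 2 5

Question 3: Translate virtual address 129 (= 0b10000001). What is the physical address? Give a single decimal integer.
vaddr = 129 = 0b10000001
Split: l1_idx=2, l2_idx=0, offset=1
L1[2] = 1
L2[1][0] = 67
paddr = 67 * 8 + 1 = 537

Answer: 537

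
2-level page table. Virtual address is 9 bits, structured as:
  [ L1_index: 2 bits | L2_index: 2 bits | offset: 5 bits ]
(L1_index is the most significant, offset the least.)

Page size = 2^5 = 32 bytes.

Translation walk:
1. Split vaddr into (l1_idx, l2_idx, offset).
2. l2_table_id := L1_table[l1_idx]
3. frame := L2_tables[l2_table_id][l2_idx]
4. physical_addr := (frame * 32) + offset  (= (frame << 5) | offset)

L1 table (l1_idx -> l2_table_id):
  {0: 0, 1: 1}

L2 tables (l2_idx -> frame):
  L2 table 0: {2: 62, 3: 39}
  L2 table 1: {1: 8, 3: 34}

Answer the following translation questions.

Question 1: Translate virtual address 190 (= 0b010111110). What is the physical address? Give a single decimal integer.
Answer: 286

Derivation:
vaddr = 190 = 0b010111110
Split: l1_idx=1, l2_idx=1, offset=30
L1[1] = 1
L2[1][1] = 8
paddr = 8 * 32 + 30 = 286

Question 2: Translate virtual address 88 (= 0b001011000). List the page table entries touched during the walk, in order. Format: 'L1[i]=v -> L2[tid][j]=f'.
vaddr = 88 = 0b001011000
Split: l1_idx=0, l2_idx=2, offset=24

Answer: L1[0]=0 -> L2[0][2]=62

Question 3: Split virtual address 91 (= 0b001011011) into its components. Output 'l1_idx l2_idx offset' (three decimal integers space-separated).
vaddr = 91 = 0b001011011
  top 2 bits -> l1_idx = 0
  next 2 bits -> l2_idx = 2
  bottom 5 bits -> offset = 27

Answer: 0 2 27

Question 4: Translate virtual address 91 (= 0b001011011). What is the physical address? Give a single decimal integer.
vaddr = 91 = 0b001011011
Split: l1_idx=0, l2_idx=2, offset=27
L1[0] = 0
L2[0][2] = 62
paddr = 62 * 32 + 27 = 2011

Answer: 2011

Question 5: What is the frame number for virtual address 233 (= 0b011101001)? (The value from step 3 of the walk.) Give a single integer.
Answer: 34

Derivation:
vaddr = 233: l1_idx=1, l2_idx=3
L1[1] = 1; L2[1][3] = 34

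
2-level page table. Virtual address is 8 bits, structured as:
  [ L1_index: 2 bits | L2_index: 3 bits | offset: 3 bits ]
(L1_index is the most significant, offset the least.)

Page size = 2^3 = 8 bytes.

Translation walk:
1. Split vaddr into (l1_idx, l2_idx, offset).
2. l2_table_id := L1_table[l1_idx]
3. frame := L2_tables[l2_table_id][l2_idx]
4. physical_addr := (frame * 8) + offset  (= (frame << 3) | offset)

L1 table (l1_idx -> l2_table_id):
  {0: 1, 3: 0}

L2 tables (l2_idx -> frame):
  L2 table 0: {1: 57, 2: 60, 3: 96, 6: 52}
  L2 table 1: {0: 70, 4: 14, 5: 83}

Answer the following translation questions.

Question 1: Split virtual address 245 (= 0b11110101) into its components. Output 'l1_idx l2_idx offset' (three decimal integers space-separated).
vaddr = 245 = 0b11110101
  top 2 bits -> l1_idx = 3
  next 3 bits -> l2_idx = 6
  bottom 3 bits -> offset = 5

Answer: 3 6 5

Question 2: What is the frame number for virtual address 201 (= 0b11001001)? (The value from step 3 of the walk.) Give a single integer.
vaddr = 201: l1_idx=3, l2_idx=1
L1[3] = 0; L2[0][1] = 57

Answer: 57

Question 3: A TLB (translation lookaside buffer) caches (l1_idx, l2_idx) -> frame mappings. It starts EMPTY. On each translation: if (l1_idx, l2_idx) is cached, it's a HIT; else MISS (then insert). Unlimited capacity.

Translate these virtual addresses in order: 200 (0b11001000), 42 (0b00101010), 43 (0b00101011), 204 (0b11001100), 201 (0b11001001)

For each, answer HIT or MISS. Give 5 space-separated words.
Answer: MISS MISS HIT HIT HIT

Derivation:
vaddr=200: (3,1) not in TLB -> MISS, insert
vaddr=42: (0,5) not in TLB -> MISS, insert
vaddr=43: (0,5) in TLB -> HIT
vaddr=204: (3,1) in TLB -> HIT
vaddr=201: (3,1) in TLB -> HIT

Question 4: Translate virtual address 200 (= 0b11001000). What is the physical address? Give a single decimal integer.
Answer: 456

Derivation:
vaddr = 200 = 0b11001000
Split: l1_idx=3, l2_idx=1, offset=0
L1[3] = 0
L2[0][1] = 57
paddr = 57 * 8 + 0 = 456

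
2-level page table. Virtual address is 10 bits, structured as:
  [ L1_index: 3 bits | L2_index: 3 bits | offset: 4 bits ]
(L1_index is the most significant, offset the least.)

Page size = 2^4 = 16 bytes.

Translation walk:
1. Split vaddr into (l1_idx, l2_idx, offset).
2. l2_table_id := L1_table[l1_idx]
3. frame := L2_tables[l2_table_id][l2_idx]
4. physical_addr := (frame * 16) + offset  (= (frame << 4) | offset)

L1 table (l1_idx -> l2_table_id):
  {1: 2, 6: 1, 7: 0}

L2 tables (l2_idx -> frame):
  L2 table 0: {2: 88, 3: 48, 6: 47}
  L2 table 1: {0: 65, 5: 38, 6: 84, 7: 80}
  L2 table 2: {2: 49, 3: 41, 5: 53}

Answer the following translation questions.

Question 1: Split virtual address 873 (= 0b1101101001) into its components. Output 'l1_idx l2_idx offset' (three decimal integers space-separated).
Answer: 6 6 9

Derivation:
vaddr = 873 = 0b1101101001
  top 3 bits -> l1_idx = 6
  next 3 bits -> l2_idx = 6
  bottom 4 bits -> offset = 9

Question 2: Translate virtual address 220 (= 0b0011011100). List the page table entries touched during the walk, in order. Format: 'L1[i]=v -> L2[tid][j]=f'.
Answer: L1[1]=2 -> L2[2][5]=53

Derivation:
vaddr = 220 = 0b0011011100
Split: l1_idx=1, l2_idx=5, offset=12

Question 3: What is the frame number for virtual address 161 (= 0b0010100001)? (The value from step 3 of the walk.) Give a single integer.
Answer: 49

Derivation:
vaddr = 161: l1_idx=1, l2_idx=2
L1[1] = 2; L2[2][2] = 49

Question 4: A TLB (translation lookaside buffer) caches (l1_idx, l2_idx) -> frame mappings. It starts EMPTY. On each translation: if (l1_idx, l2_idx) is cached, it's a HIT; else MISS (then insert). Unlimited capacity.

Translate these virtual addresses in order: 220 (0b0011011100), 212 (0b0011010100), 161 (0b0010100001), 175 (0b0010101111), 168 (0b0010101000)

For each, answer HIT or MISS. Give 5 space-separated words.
vaddr=220: (1,5) not in TLB -> MISS, insert
vaddr=212: (1,5) in TLB -> HIT
vaddr=161: (1,2) not in TLB -> MISS, insert
vaddr=175: (1,2) in TLB -> HIT
vaddr=168: (1,2) in TLB -> HIT

Answer: MISS HIT MISS HIT HIT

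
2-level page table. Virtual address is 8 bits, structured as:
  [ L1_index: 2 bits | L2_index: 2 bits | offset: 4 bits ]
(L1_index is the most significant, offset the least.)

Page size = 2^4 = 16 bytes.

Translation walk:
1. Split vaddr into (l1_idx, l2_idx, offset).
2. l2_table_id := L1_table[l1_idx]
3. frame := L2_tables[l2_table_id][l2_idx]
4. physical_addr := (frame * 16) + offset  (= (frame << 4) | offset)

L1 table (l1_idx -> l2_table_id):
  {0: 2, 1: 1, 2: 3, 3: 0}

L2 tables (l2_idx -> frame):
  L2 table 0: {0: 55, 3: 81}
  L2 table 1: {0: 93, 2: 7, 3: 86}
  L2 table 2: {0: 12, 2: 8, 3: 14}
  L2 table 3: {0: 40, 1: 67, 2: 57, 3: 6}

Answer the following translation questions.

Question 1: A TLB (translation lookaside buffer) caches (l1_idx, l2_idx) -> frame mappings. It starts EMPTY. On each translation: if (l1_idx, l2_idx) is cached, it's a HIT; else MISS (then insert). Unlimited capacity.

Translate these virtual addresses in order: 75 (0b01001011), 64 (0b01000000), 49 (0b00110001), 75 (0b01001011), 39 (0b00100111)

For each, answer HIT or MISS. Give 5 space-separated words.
vaddr=75: (1,0) not in TLB -> MISS, insert
vaddr=64: (1,0) in TLB -> HIT
vaddr=49: (0,3) not in TLB -> MISS, insert
vaddr=75: (1,0) in TLB -> HIT
vaddr=39: (0,2) not in TLB -> MISS, insert

Answer: MISS HIT MISS HIT MISS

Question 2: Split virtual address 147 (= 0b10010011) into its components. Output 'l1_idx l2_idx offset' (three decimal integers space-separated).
vaddr = 147 = 0b10010011
  top 2 bits -> l1_idx = 2
  next 2 bits -> l2_idx = 1
  bottom 4 bits -> offset = 3

Answer: 2 1 3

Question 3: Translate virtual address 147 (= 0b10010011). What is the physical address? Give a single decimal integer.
vaddr = 147 = 0b10010011
Split: l1_idx=2, l2_idx=1, offset=3
L1[2] = 3
L2[3][1] = 67
paddr = 67 * 16 + 3 = 1075

Answer: 1075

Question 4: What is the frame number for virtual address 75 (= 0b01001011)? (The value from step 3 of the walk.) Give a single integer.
vaddr = 75: l1_idx=1, l2_idx=0
L1[1] = 1; L2[1][0] = 93

Answer: 93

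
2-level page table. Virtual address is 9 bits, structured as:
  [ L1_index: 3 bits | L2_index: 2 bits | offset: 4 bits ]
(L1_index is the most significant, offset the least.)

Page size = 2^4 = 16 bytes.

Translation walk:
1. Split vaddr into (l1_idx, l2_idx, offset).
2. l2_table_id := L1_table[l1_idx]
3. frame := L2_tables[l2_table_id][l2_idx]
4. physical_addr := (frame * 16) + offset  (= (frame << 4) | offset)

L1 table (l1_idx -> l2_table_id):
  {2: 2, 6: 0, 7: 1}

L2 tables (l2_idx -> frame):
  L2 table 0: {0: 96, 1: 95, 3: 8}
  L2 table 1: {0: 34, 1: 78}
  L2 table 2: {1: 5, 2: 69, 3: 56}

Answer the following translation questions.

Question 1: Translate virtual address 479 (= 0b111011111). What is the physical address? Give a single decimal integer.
vaddr = 479 = 0b111011111
Split: l1_idx=7, l2_idx=1, offset=15
L1[7] = 1
L2[1][1] = 78
paddr = 78 * 16 + 15 = 1263

Answer: 1263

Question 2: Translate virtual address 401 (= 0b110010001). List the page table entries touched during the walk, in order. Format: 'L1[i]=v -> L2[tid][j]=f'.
vaddr = 401 = 0b110010001
Split: l1_idx=6, l2_idx=1, offset=1

Answer: L1[6]=0 -> L2[0][1]=95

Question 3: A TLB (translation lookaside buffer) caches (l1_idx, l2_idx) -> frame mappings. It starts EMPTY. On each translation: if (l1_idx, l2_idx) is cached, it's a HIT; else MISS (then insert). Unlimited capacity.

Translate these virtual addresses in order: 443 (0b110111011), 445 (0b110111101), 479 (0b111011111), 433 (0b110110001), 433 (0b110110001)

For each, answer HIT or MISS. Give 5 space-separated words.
Answer: MISS HIT MISS HIT HIT

Derivation:
vaddr=443: (6,3) not in TLB -> MISS, insert
vaddr=445: (6,3) in TLB -> HIT
vaddr=479: (7,1) not in TLB -> MISS, insert
vaddr=433: (6,3) in TLB -> HIT
vaddr=433: (6,3) in TLB -> HIT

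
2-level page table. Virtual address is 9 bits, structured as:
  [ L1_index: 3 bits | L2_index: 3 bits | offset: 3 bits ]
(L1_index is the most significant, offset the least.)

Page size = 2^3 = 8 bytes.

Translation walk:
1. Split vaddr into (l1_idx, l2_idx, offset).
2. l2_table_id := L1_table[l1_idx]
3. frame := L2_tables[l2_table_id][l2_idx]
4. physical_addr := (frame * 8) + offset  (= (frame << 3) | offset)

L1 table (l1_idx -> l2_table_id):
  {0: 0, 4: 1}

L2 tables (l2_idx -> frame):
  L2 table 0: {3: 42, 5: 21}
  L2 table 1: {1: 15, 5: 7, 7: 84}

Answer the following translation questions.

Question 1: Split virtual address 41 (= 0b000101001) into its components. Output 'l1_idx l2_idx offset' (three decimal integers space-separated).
vaddr = 41 = 0b000101001
  top 3 bits -> l1_idx = 0
  next 3 bits -> l2_idx = 5
  bottom 3 bits -> offset = 1

Answer: 0 5 1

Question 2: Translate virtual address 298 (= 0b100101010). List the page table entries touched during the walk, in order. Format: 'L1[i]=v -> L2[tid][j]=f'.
vaddr = 298 = 0b100101010
Split: l1_idx=4, l2_idx=5, offset=2

Answer: L1[4]=1 -> L2[1][5]=7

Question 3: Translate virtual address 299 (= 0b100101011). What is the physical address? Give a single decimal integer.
Answer: 59

Derivation:
vaddr = 299 = 0b100101011
Split: l1_idx=4, l2_idx=5, offset=3
L1[4] = 1
L2[1][5] = 7
paddr = 7 * 8 + 3 = 59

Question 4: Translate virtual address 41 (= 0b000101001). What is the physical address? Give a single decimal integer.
vaddr = 41 = 0b000101001
Split: l1_idx=0, l2_idx=5, offset=1
L1[0] = 0
L2[0][5] = 21
paddr = 21 * 8 + 1 = 169

Answer: 169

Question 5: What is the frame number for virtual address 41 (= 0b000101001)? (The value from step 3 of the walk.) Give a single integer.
vaddr = 41: l1_idx=0, l2_idx=5
L1[0] = 0; L2[0][5] = 21

Answer: 21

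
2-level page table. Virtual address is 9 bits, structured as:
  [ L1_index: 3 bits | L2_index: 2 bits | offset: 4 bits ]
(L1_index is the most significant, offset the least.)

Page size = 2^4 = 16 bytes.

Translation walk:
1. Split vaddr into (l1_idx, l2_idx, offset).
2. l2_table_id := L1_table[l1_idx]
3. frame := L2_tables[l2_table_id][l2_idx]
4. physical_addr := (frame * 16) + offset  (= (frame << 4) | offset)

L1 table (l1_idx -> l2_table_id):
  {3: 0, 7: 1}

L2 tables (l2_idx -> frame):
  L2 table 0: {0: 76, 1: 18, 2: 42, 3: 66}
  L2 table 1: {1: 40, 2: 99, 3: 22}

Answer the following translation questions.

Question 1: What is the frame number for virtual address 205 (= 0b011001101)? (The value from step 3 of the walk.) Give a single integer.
Answer: 76

Derivation:
vaddr = 205: l1_idx=3, l2_idx=0
L1[3] = 0; L2[0][0] = 76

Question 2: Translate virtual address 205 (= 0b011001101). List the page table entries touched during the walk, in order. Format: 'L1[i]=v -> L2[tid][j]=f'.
Answer: L1[3]=0 -> L2[0][0]=76

Derivation:
vaddr = 205 = 0b011001101
Split: l1_idx=3, l2_idx=0, offset=13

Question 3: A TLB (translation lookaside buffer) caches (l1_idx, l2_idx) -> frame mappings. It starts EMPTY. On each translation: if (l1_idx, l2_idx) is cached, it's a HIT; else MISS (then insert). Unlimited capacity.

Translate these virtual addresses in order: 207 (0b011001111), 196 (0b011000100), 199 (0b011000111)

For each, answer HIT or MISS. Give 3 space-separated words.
Answer: MISS HIT HIT

Derivation:
vaddr=207: (3,0) not in TLB -> MISS, insert
vaddr=196: (3,0) in TLB -> HIT
vaddr=199: (3,0) in TLB -> HIT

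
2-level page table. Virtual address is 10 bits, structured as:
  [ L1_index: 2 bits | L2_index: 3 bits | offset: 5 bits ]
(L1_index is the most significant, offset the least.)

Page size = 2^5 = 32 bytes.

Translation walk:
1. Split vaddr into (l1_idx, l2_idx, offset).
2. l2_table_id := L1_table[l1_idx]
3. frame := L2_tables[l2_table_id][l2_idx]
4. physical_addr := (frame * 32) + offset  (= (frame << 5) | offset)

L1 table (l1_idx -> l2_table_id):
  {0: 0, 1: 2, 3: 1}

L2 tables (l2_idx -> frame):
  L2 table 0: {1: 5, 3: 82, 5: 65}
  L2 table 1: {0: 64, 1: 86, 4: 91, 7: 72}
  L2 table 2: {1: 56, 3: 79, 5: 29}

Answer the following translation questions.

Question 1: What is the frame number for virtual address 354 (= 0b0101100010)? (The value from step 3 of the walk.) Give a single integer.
Answer: 79

Derivation:
vaddr = 354: l1_idx=1, l2_idx=3
L1[1] = 2; L2[2][3] = 79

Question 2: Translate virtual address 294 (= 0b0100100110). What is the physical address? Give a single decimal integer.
Answer: 1798

Derivation:
vaddr = 294 = 0b0100100110
Split: l1_idx=1, l2_idx=1, offset=6
L1[1] = 2
L2[2][1] = 56
paddr = 56 * 32 + 6 = 1798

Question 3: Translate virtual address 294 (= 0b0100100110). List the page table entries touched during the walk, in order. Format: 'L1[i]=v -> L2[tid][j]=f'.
vaddr = 294 = 0b0100100110
Split: l1_idx=1, l2_idx=1, offset=6

Answer: L1[1]=2 -> L2[2][1]=56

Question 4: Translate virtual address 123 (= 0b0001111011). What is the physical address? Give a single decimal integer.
vaddr = 123 = 0b0001111011
Split: l1_idx=0, l2_idx=3, offset=27
L1[0] = 0
L2[0][3] = 82
paddr = 82 * 32 + 27 = 2651

Answer: 2651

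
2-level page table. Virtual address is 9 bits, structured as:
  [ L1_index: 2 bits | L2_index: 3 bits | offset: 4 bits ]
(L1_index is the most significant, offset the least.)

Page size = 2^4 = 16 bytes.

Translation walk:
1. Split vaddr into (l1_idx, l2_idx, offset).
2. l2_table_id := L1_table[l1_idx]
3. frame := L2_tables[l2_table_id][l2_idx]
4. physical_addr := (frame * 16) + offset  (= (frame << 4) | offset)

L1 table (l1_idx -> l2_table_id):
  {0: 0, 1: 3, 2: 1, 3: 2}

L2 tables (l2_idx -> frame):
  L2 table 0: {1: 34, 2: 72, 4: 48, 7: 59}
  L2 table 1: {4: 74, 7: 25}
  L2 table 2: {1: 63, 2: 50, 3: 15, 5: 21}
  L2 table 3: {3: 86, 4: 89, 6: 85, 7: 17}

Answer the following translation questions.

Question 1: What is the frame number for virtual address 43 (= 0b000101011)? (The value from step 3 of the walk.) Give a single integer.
vaddr = 43: l1_idx=0, l2_idx=2
L1[0] = 0; L2[0][2] = 72

Answer: 72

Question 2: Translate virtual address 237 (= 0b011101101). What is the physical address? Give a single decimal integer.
vaddr = 237 = 0b011101101
Split: l1_idx=1, l2_idx=6, offset=13
L1[1] = 3
L2[3][6] = 85
paddr = 85 * 16 + 13 = 1373

Answer: 1373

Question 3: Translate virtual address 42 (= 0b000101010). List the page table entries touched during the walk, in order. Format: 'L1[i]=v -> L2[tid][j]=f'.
Answer: L1[0]=0 -> L2[0][2]=72

Derivation:
vaddr = 42 = 0b000101010
Split: l1_idx=0, l2_idx=2, offset=10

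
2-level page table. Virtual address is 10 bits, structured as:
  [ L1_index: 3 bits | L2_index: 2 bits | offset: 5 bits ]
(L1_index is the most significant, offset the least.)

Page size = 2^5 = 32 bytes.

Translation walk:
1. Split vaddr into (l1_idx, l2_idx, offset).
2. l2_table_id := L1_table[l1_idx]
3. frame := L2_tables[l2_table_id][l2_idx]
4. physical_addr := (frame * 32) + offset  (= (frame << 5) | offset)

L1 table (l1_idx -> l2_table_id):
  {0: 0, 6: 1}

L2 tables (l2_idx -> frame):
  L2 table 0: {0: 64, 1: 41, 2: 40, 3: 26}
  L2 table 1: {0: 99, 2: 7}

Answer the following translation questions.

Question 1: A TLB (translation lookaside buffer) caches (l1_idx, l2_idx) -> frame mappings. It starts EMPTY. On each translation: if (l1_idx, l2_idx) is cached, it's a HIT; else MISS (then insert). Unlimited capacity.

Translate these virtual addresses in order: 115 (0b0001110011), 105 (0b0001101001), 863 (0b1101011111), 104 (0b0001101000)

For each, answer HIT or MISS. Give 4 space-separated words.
Answer: MISS HIT MISS HIT

Derivation:
vaddr=115: (0,3) not in TLB -> MISS, insert
vaddr=105: (0,3) in TLB -> HIT
vaddr=863: (6,2) not in TLB -> MISS, insert
vaddr=104: (0,3) in TLB -> HIT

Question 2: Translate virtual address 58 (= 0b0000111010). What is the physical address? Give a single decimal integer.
vaddr = 58 = 0b0000111010
Split: l1_idx=0, l2_idx=1, offset=26
L1[0] = 0
L2[0][1] = 41
paddr = 41 * 32 + 26 = 1338

Answer: 1338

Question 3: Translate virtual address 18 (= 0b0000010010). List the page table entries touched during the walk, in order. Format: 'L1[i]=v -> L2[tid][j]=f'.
Answer: L1[0]=0 -> L2[0][0]=64

Derivation:
vaddr = 18 = 0b0000010010
Split: l1_idx=0, l2_idx=0, offset=18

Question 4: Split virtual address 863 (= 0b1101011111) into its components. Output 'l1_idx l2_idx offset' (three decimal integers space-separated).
vaddr = 863 = 0b1101011111
  top 3 bits -> l1_idx = 6
  next 2 bits -> l2_idx = 2
  bottom 5 bits -> offset = 31

Answer: 6 2 31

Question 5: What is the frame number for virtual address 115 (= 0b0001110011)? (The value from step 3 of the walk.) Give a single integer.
Answer: 26

Derivation:
vaddr = 115: l1_idx=0, l2_idx=3
L1[0] = 0; L2[0][3] = 26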